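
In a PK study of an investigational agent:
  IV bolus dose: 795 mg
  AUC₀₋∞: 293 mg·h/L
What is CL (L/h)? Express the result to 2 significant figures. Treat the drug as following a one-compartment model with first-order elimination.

2.7 L/h

CL = Dose / AUC = 795 / 293 = 2.713 L/h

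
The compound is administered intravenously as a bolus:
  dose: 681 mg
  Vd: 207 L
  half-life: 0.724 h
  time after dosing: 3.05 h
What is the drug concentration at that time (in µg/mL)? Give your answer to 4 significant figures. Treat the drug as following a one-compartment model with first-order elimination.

C₀ = Dose / Vd = 681.0 / 207 = 3.290 mg/L
k = ln2 / t½ = 0.693147 / 0.724 = 0.9574 h⁻¹
C = C₀ · e^(−k·t) = 3.290 × e^(−0.9574 × 3.05)
  = 3.290 × 0.05393 = 0.1774 mg/L
(0.1774 mg/L = 0.1774 µg/mL)

0.1774 µg/mL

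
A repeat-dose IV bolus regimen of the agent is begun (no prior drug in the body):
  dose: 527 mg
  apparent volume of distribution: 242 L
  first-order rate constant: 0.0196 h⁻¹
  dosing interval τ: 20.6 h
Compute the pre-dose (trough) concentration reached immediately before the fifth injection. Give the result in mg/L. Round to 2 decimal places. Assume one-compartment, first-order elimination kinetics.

3.51 mg/L

C₀ per dose = Dose / Vd = 527 / 242 = 2.178 mg/L
Fraction remaining after one interval: r = e^(−kτ) = e^(−0.01960 × 20.6) = 0.6678
Before dose 5, 4 doses have been given (aged 1τ, 2τ, 3τ, 4τ).
C_trough = C₀ × (r + r² + … + r^4) = C₀ × r(1−r^4)/(1−r)
        = 2.178 × 0.6678 × (1 − 0.1989) / (1 − 0.6678) = 3.507 mg/L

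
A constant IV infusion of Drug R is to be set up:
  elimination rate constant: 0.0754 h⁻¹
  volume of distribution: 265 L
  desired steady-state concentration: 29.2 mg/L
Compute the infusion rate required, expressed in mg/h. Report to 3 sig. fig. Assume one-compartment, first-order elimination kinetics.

583 mg/h

CL = k × Vd = 0.07540 × 265 = 19.98 L/h
At steady state, infusion rate R₀ = Css × CL = 29.2 × 19.98 = 583.4 mg/h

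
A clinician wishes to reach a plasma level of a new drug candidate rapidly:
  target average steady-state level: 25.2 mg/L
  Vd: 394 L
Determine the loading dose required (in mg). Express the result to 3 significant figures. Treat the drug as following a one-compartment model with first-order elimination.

9930 mg

LD = Css × Vd = 25.2 × 394 = 9929 mg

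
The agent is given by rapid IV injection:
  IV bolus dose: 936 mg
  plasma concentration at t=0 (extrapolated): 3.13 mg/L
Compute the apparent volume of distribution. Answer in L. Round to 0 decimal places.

299 L

Vd = Dose / C₀ = 936.0 / 3.13 = 299.0 L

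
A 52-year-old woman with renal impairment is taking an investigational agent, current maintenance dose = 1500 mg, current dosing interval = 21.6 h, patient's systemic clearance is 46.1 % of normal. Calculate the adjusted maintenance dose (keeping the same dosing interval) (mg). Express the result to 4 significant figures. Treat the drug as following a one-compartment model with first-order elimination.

691.5 mg

To keep the same average steady-state level, dosing rate must scale with clearance.
CL ratio = 46.1 / 100 = 0.4610
New dose (same interval) = 1500 × 0.4610 = 691.5 mg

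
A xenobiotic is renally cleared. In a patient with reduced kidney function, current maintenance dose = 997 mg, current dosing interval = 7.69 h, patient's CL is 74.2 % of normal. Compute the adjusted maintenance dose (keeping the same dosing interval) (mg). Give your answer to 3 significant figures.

740 mg

To keep the same average steady-state level, dosing rate must scale with clearance.
CL ratio = 74.2 / 100 = 0.7420
New dose (same interval) = 997 × 0.7420 = 739.8 mg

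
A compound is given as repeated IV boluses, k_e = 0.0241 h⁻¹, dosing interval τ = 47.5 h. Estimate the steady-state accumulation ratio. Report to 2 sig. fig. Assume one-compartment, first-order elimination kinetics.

1.5

e^(−kτ) = e^(−0.02410 × 47.5) = 0.3183
Accumulation ratio R = 1 / (1 − e^(−kτ)) = 1 / (1 − 0.3183) = 1.467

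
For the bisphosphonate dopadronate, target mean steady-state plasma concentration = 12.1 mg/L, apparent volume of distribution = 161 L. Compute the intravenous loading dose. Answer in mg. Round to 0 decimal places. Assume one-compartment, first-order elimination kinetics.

LD = Css × Vd = 12.1 × 161 = 1948 mg

1948 mg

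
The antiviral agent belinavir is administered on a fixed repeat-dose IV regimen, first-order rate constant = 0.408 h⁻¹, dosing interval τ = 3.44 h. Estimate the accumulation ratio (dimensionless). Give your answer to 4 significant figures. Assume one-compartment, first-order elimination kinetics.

e^(−kτ) = e^(−0.4080 × 3.44) = 0.2457
Accumulation ratio R = 1 / (1 − e^(−kτ)) = 1 / (1 − 0.2457) = 1.326

1.326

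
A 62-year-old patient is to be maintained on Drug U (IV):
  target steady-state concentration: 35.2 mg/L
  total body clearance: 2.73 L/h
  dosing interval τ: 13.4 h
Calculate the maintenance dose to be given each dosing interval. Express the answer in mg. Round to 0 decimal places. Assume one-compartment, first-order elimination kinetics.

At steady state, Dose/τ = Css × CL.
Dose = Css × CL × τ = 35.2 × 2.730 × 13.4 = 1288 mg

1288 mg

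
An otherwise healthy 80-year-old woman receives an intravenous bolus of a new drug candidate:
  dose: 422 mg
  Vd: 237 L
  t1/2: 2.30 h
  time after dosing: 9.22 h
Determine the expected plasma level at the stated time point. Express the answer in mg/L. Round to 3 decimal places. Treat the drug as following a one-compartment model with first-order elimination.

0.111 mg/L

C₀ = Dose / Vd = 422.0 / 237 = 1.781 mg/L
k = ln2 / t½ = 0.693147 / 2.30 = 0.3014 h⁻¹
C = C₀ · e^(−k·t) = 1.781 × e^(−0.3014 × 9.22)
  = 1.781 × 0.06211 = 0.1106 mg/L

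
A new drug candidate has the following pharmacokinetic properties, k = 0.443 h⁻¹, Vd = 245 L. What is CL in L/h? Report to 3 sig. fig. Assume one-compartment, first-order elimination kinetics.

109 L/h

CL = k × Vd = 0.443 × 245 = 108.5 L/h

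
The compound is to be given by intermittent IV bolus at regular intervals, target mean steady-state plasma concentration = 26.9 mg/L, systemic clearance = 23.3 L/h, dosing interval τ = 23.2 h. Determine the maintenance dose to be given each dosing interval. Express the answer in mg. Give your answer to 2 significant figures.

15000 mg

At steady state, Dose/τ = Css × CL.
Dose = Css × CL × τ = 26.9 × 23.30 × 23.2 = 14540 mg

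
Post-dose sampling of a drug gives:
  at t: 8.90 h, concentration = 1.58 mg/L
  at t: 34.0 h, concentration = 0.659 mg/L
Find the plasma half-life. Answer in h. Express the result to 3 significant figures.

k = ln(C₁/C₂) / (t₂ − t₁) = ln(1.58/0.659) / (34.0 − 8.90)
  = 0.8745 / 25.10 = 0.03484 h⁻¹
t½ = ln2 / k = 0.693147 / 0.03484 = 19.90 h

19.9 h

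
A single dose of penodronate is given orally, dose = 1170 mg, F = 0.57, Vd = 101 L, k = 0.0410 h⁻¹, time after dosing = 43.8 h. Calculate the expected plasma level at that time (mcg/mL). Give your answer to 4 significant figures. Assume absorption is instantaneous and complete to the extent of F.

Amount reaching circulation = F × Dose = 0.57 × 1170 = 666.9 mg
C₀ = F·Dose / Vd = 666.9 / 101 = 6.603 mg/L
C = C₀ · e^(−k·t) = 6.603 × e^(−0.04100 × 43.8)
  = 6.603 × 0.1660 = 1.096 mg/L
(1.096 mg/L = 1.096 mcg/mL)

1.096 mcg/mL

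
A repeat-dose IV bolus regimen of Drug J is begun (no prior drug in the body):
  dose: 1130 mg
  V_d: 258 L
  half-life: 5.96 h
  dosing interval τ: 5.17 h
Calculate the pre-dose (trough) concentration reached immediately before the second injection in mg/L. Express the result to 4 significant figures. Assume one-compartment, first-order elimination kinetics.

2.401 mg/L

C₀ per dose = Dose / Vd = 1130 / 258 = 4.380 mg/L
k = ln2 / t½ = 0.693147 / 5.96 = 0.1163 h⁻¹
Fraction remaining after one interval: r = e^(−kτ) = e^(−0.1163 × 5.17) = 0.5481
Before dose 2, 1 dose has been given (aged 1τ).
C_trough = C₀ × r = 4.380 × 0.5481 = 2.401 mg/L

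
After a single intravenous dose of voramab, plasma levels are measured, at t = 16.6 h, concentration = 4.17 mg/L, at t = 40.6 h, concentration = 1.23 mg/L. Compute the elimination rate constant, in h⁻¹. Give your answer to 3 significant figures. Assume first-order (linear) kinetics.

0.0509 h⁻¹

k = ln(C₁/C₂) / (t₂ − t₁) = ln(4.17/1.23) / (40.6 − 16.6)
  = 1.221 / 24.00 = 0.05088 h⁻¹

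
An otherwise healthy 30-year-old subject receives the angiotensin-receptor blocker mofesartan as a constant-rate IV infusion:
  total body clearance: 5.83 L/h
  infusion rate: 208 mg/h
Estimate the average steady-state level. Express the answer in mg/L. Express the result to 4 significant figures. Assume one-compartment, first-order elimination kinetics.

At steady state Css = R₀ / CL = 208 / 5.830 = 35.68 mg/L

35.68 mg/L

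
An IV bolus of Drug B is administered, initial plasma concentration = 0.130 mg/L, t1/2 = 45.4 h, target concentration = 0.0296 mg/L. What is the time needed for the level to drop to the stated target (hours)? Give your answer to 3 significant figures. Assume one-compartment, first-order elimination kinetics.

96.9 h

k = ln2 / t½ = 0.693147 / 45.4 = 0.01527 h⁻¹
t = ln(C₀ / C) / k = ln(0.1300 / 0.0296) / 0.01527
  = ln(4.392) / 0.01527 = 1.480 / 0.01527 = 96.92 h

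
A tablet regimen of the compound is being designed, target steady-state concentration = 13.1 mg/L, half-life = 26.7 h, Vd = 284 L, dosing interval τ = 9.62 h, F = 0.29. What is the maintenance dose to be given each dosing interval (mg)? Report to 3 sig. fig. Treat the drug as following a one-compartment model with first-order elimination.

k = ln2 / t½ = 0.693147 / 26.7 = 0.02596 h⁻¹
CL = k × Vd = 0.02596 × 284 = 7.373 L/h
At steady state, F × (Dose/τ) = Css × CL.
Dose = Css × CL × τ / F = 13.1 × 7.373 × 9.62 / 0.29 = 3204 mg

3200 mg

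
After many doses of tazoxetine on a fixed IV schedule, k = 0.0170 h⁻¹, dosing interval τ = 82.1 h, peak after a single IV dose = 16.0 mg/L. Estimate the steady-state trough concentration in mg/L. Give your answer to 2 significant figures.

e^(−kτ) = e^(−0.01700 × 82.1) = 0.2477
Accumulation ratio R = 1 / (1 − e^(−kτ)) = 1 / (1 − 0.2477) = 1.329
Steady-state trough = C₀ × R × e^(−kτ) = 16.0 × 1.329 × 0.2477 = 5.267 mg/L

5.3 mg/L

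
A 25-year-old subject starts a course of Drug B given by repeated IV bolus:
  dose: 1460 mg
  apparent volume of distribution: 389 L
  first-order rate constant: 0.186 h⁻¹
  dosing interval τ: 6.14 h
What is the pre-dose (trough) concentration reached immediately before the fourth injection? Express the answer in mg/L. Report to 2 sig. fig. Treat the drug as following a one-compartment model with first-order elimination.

1.7 mg/L

C₀ per dose = Dose / Vd = 1460 / 389 = 3.753 mg/L
Fraction remaining after one interval: r = e^(−kτ) = e^(−0.1860 × 6.14) = 0.3192
Before dose 4, 3 doses have been given (aged 1τ, 2τ, 3τ).
C_trough = C₀ × (r + r² + … + r^3) = C₀ × r(1−r^3)/(1−r)
        = 3.753 × 0.3192 × (1 − 0.03252) / (1 − 0.3192) = 1.702 mg/L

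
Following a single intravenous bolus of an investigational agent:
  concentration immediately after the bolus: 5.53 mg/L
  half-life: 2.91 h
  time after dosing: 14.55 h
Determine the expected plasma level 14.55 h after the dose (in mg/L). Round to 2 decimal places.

k = ln2 / t½ = 0.693147 / 2.91 = 0.2382 h⁻¹
t / t½ = 14.55 / 2.91 = 5 half-lives
C = C₀ × (1/2)^5 = 5.530 × 0.03125 = 0.1728 mg/L

0.17 mg/L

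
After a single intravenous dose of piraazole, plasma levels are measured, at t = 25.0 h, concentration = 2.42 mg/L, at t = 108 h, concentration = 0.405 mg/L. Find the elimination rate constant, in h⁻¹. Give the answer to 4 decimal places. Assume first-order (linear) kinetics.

0.0215 h⁻¹

k = ln(C₁/C₂) / (t₂ − t₁) = ln(2.42/0.405) / (108 − 25.0)
  = 1.788 / 83.00 = 0.02154 h⁻¹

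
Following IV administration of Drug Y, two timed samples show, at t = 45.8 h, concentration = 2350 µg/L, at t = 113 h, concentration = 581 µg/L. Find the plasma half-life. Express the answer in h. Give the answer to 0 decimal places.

33 h

k = ln(C₁/C₂) / (t₂ − t₁) = ln(2350/581) / (113 − 45.8)
  = 1.397 / 67.20 = 0.02079 h⁻¹
t½ = ln2 / k = 0.693147 / 0.02079 = 33.34 h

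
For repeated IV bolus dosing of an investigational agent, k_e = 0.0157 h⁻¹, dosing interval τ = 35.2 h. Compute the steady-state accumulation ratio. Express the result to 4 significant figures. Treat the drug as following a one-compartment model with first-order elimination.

e^(−kτ) = e^(−0.01570 × 35.2) = 0.5754
Accumulation ratio R = 1 / (1 − e^(−kτ)) = 1 / (1 − 0.5754) = 2.355

2.355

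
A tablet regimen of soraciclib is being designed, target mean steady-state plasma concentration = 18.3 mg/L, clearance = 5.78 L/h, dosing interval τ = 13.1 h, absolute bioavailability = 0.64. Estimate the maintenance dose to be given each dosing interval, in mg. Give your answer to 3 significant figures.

At steady state, F × (Dose/τ) = Css × CL.
Dose = Css × CL × τ / F = 18.3 × 5.780 × 13.1 / 0.64 = 2165 mg

2170 mg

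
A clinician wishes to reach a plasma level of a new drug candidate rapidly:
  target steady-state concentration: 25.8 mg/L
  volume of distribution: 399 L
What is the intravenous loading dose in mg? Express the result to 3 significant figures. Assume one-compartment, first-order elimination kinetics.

LD = Css × Vd = 25.8 × 399 = 10290 mg

10300 mg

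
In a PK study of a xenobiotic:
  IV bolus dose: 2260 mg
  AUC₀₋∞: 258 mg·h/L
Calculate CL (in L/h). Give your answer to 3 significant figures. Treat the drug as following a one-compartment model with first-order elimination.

8.76 L/h

CL = Dose / AUC = 2260 / 258 = 8.760 L/h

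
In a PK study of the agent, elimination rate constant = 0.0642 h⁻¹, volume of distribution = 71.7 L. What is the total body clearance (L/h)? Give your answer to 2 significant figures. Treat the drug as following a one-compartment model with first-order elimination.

4.6 L/h

CL = k × Vd = 0.0642 × 71.7 = 4.603 L/h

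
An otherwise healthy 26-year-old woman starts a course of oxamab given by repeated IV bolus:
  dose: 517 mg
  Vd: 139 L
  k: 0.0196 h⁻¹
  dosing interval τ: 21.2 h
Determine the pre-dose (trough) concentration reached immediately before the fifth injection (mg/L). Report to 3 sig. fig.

5.85 mg/L

C₀ per dose = Dose / Vd = 517 / 139 = 3.719 mg/L
Fraction remaining after one interval: r = e^(−kτ) = e^(−0.01960 × 21.2) = 0.6600
Before dose 5, 4 doses have been given (aged 1τ, 2τ, 3τ, 4τ).
C_trough = C₀ × (r + r² + … + r^4) = C₀ × r(1−r^4)/(1−r)
        = 3.719 × 0.6600 × (1 − 0.1897) / (1 − 0.6600) = 5.850 mg/L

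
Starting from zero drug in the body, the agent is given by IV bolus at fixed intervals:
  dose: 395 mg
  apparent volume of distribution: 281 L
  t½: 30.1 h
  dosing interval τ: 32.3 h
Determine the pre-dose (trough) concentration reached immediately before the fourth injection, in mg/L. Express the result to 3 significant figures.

C₀ per dose = Dose / Vd = 395 / 281 = 1.406 mg/L
k = ln2 / t½ = 0.693147 / 30.1 = 0.02303 h⁻¹
Fraction remaining after one interval: r = e^(−kτ) = e^(−0.02303 × 32.3) = 0.4753
Before dose 4, 3 doses have been given (aged 1τ, 2τ, 3τ).
C_trough = C₀ × (r + r² + … + r^3) = C₀ × r(1−r^3)/(1−r)
        = 1.406 × 0.4753 × (1 − 0.1074) / (1 − 0.4753) = 1.137 mg/L

1.14 mg/L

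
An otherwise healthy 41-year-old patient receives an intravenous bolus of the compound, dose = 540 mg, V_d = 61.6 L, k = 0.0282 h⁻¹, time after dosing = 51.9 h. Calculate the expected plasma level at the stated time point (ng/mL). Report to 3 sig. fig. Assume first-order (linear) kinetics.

C₀ = Dose / Vd = 540.0 / 61.6 = 8.766 mg/L
C = C₀ · e^(−k·t) = 8.766 × e^(−0.02820 × 51.9)
  = 8.766 × 0.2314 = 2.028 mg/L
Convert: 2.028 mg/L × 1000 = 2028 ng/mL

2030 ng/mL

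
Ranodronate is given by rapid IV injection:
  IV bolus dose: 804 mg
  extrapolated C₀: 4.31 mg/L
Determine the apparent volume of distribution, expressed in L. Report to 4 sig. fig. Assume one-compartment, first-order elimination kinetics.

Vd = Dose / C₀ = 804.0 / 4.31 = 186.5 L

186.5 L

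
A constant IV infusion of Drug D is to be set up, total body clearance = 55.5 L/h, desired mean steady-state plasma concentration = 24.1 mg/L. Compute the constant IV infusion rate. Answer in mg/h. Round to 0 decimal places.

At steady state, infusion rate R₀ = Css × CL = 24.1 × 55.50 = 1338 mg/h

1338 mg/h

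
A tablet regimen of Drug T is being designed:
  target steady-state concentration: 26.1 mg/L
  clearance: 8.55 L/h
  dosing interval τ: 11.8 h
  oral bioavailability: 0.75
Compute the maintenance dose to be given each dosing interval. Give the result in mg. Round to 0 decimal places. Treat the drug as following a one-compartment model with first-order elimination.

At steady state, F × (Dose/τ) = Css × CL.
Dose = Css × CL × τ / F = 26.1 × 8.550 × 11.8 / 0.75 = 3511 mg

3511 mg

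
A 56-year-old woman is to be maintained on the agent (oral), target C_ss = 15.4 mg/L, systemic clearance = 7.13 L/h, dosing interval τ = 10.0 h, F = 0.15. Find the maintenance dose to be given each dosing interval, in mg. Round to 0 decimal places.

7320 mg

At steady state, F × (Dose/τ) = Css × CL.
Dose = Css × CL × τ / F = 15.4 × 7.130 × 10.0 / 0.15 = 7320 mg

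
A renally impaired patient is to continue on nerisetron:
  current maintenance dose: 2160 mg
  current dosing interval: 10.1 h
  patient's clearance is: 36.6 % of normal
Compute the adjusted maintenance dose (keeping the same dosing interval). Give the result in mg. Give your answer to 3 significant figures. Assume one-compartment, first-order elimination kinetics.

To keep the same average steady-state level, dosing rate must scale with clearance.
CL ratio = 36.6 / 100 = 0.3660
New dose (same interval) = 2160 × 0.3660 = 790.6 mg

791 mg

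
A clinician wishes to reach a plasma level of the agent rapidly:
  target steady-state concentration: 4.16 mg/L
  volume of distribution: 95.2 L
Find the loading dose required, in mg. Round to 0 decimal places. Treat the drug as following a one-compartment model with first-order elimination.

LD = Css × Vd = 4.16 × 95.2 = 396.0 mg

396 mg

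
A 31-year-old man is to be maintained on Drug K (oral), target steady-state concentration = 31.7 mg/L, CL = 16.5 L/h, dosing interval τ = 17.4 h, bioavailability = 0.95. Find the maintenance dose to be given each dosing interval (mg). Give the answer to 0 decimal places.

9580 mg

At steady state, F × (Dose/τ) = Css × CL.
Dose = Css × CL × τ / F = 31.7 × 16.50 × 17.4 / 0.95 = 9580 mg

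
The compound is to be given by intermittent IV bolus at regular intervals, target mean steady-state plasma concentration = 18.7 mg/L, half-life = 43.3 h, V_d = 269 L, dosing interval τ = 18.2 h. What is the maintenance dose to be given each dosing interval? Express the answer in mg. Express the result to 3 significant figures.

1470 mg

k = ln2 / t½ = 0.693147 / 43.3 = 0.01601 h⁻¹
CL = k × Vd = 0.01601 × 269 = 4.307 L/h
At steady state, Dose/τ = Css × CL.
Dose = Css × CL × τ = 18.7 × 4.307 × 18.2 = 1466 mg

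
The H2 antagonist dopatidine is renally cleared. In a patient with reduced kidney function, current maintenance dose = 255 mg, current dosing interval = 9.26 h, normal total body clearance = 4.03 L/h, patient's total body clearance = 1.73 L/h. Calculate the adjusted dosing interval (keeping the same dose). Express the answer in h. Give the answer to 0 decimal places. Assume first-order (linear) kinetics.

To keep the same average steady-state level, dosing rate must scale with clearance.
CL ratio = 1.73 / 4.03 = 0.4293
New interval (same dose) = 9.26 / 0.4293 = 21.57 h

22 h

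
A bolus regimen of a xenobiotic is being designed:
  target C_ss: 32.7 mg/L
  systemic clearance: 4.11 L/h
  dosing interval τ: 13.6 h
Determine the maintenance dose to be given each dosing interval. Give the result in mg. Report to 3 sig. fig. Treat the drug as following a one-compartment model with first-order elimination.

At steady state, Dose/τ = Css × CL.
Dose = Css × CL × τ = 32.7 × 4.110 × 13.6 = 1828 mg

1830 mg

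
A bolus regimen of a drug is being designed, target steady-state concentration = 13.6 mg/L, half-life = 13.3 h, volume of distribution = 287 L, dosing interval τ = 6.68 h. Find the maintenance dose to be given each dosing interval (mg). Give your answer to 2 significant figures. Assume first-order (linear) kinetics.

k = ln2 / t½ = 0.693147 / 13.3 = 0.05212 h⁻¹
CL = k × Vd = 0.05212 × 287 = 14.96 L/h
At steady state, Dose/τ = Css × CL.
Dose = Css × CL × τ = 13.6 × 14.96 × 6.68 = 1359 mg

1400 mg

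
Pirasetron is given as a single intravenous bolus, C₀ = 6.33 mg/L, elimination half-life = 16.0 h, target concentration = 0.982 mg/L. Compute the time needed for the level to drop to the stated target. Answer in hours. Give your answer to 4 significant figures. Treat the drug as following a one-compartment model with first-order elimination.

k = ln2 / t½ = 0.693147 / 16.0 = 0.04332 h⁻¹
t = ln(C₀ / C) / k = ln(6.330 / 0.982) / 0.04332
  = ln(6.446) / 0.04332 = 1.863 / 0.04332 = 43.01 h

43.01 h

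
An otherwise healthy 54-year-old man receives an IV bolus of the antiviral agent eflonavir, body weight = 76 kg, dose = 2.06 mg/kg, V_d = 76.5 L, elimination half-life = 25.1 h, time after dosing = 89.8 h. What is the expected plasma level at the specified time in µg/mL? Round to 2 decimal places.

Total dose = 2.06 × 76 = 156.6 mg
C₀ = Dose / Vd = 156.6 / 76.5 = 2.047 mg/L
k = ln2 / t½ = 0.693147 / 25.1 = 0.02762 h⁻¹
C = C₀ · e^(−k·t) = 2.047 × e^(−0.02762 × 89.8)
  = 2.047 × 0.08372 = 0.1714 mg/L
(0.1714 mg/L = 0.1714 µg/mL)

0.17 µg/mL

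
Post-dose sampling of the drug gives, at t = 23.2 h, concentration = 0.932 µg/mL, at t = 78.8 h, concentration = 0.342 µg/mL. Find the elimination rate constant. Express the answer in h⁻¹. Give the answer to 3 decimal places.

0.018 h⁻¹

k = ln(C₁/C₂) / (t₂ − t₁) = ln(0.932/0.342) / (78.8 − 23.2)
  = 1.003 / 55.60 = 0.01804 h⁻¹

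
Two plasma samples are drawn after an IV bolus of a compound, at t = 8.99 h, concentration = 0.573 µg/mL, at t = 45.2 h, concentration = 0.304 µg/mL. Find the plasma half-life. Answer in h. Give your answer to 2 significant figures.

40 h

k = ln(C₁/C₂) / (t₂ − t₁) = ln(0.573/0.304) / (45.2 − 8.99)
  = 0.6339 / 36.21 = 0.01751 h⁻¹
t½ = ln2 / k = 0.693147 / 0.01751 = 39.59 h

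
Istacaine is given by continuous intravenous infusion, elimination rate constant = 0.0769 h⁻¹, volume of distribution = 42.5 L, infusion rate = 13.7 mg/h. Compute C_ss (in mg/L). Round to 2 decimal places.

CL = k × Vd = 0.07690 × 42.5 = 3.268 L/h
At steady state Css = R₀ / CL = 13.7 / 3.268 = 4.192 mg/L

4.19 mg/L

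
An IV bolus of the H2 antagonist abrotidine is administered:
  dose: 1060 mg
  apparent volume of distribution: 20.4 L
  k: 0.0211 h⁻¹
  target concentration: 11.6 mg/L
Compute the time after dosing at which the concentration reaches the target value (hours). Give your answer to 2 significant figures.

C₀ = Dose / Vd = 1060 / 20.4 = 51.96 mg/L
t = ln(C₀ / C) / k = ln(51.96 / 11.6) / 0.02110
  = ln(4.479) / 0.02110 = 1.499 / 0.02110 = 71.04 h

71 h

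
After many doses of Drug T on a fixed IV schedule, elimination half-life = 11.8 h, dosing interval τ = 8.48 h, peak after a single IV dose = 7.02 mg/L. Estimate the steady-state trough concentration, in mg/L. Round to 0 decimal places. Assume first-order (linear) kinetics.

11 mg/L

k = ln2 / t½ = 0.693147 / 11.8 = 0.05874 h⁻¹
e^(−kτ) = e^(−0.05874 × 8.48) = 0.6077
Accumulation ratio R = 1 / (1 − e^(−kτ)) = 1 / (1 − 0.6077) = 2.549
Steady-state trough = C₀ × R × e^(−kτ) = 7.02 × 2.549 × 0.6077 = 10.87 mg/L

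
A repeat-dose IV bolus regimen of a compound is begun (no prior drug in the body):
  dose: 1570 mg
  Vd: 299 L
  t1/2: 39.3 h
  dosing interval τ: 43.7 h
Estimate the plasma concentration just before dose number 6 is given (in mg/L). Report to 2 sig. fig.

C₀ per dose = Dose / Vd = 1570 / 299 = 5.251 mg/L
k = ln2 / t½ = 0.693147 / 39.3 = 0.01764 h⁻¹
Fraction remaining after one interval: r = e^(−kτ) = e^(−0.01764 × 43.7) = 0.4626
Before dose 6, 5 doses have been given (aged 1τ, 2τ, 3τ, 4τ, 5τ).
C_trough = C₀ × (r + r² + … + r^5) = C₀ × r(1−r^5)/(1−r)
        = 5.251 × 0.4626 × (1 − 0.02118) / (1 − 0.4626) = 4.424 mg/L

4.4 mg/L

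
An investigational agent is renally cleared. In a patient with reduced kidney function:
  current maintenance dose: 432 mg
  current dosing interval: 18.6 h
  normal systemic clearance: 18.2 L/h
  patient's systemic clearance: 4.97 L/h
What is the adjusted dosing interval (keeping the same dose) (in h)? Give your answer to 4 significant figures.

To keep the same average steady-state level, dosing rate must scale with clearance.
CL ratio = 4.97 / 18.2 = 0.2731
New interval (same dose) = 18.6 / 0.2731 = 68.11 h

68.11 h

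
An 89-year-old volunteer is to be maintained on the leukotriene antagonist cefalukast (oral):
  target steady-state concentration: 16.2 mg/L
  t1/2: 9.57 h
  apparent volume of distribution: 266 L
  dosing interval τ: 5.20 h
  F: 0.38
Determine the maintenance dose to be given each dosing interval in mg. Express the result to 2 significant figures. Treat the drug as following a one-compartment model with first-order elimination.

k = ln2 / t½ = 0.693147 / 9.57 = 0.07243 h⁻¹
CL = k × Vd = 0.07243 × 266 = 19.27 L/h
At steady state, F × (Dose/τ) = Css × CL.
Dose = Css × CL × τ / F = 16.2 × 19.27 × 5.20 / 0.38 = 4272 mg

4300 mg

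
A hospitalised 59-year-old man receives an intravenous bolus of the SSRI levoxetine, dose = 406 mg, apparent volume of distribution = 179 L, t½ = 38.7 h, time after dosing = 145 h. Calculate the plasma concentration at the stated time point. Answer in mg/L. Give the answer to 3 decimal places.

C₀ = Dose / Vd = 406.0 / 179 = 2.268 mg/L
k = ln2 / t½ = 0.693147 / 38.7 = 0.01791 h⁻¹
C = C₀ · e^(−k·t) = 2.268 × e^(−0.01791 × 145)
  = 2.268 × 0.07450 = 0.1690 mg/L

0.169 mg/L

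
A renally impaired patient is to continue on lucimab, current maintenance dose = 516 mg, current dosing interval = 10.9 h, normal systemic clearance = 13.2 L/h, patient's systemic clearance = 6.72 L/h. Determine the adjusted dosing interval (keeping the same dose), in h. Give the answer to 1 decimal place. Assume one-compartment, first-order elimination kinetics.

To keep the same average steady-state level, dosing rate must scale with clearance.
CL ratio = 6.72 / 13.2 = 0.5091
New interval (same dose) = 10.9 / 0.5091 = 21.41 h

21.4 h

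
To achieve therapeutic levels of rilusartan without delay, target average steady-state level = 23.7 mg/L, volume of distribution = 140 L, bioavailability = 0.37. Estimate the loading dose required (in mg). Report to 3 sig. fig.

LD = Css × Vd / F = 23.7 × 140 / 0.37 = 8968 mg

8970 mg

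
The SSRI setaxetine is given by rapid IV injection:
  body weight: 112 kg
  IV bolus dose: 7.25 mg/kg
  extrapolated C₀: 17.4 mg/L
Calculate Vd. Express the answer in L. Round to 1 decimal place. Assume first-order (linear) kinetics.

Dose = 7.25 × 112 = 812.0 mg
Vd = Dose / C₀ = 812.0 / 17.4 = 46.67 L

46.7 L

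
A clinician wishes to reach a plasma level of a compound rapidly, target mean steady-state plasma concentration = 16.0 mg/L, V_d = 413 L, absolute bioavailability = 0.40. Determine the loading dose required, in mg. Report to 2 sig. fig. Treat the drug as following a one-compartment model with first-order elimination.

17000 mg

LD = Css × Vd / F = 16.0 × 413 / 0.40 = 16520 mg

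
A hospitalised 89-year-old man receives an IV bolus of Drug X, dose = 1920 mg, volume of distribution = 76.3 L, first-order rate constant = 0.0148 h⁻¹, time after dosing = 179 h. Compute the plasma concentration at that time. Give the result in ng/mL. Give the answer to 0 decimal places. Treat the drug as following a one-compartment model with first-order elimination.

C₀ = Dose / Vd = 1920 / 76.3 = 25.16 mg/L
C = C₀ · e^(−k·t) = 25.16 × e^(−0.01480 × 179)
  = 25.16 × 0.07071 = 1.779 mg/L
Convert: 1.779 mg/L × 1000 = 1779 ng/mL

1779 ng/mL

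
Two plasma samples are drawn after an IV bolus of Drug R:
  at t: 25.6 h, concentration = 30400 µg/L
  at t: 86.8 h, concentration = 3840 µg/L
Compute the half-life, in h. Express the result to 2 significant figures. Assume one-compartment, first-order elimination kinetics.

k = ln(C₁/C₂) / (t₂ − t₁) = ln(30400/3840) / (86.8 − 25.6)
  = 2.069 / 61.20 = 0.03381 h⁻¹
t½ = ln2 / k = 0.693147 / 0.03381 = 20.50 h

21 h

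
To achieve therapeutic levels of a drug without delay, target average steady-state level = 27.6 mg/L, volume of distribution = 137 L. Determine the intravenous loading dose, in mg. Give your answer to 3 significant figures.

3780 mg

LD = Css × Vd = 27.6 × 137 = 3781 mg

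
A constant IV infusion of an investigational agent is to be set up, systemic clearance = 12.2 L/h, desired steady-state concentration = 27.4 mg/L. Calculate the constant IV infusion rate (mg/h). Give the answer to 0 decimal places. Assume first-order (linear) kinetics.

334 mg/h

At steady state, infusion rate R₀ = Css × CL = 27.4 × 12.20 = 334.3 mg/h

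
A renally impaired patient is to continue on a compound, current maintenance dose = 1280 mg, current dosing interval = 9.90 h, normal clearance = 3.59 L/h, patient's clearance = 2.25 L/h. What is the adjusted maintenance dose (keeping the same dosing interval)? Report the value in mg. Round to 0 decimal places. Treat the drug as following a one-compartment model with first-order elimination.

To keep the same average steady-state level, dosing rate must scale with clearance.
CL ratio = 2.25 / 3.59 = 0.6267
New dose (same interval) = 1280 × 0.6267 = 802.2 mg

802 mg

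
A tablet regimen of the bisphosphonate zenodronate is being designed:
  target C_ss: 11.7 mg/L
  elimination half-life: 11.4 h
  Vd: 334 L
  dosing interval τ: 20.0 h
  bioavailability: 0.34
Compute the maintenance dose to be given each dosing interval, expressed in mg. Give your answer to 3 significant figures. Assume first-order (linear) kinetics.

14000 mg

k = ln2 / t½ = 0.693147 / 11.4 = 0.06080 h⁻¹
CL = k × Vd = 0.06080 × 334 = 20.31 L/h
At steady state, F × (Dose/τ) = Css × CL.
Dose = Css × CL × τ / F = 11.7 × 20.31 × 20.0 / 0.34 = 13980 mg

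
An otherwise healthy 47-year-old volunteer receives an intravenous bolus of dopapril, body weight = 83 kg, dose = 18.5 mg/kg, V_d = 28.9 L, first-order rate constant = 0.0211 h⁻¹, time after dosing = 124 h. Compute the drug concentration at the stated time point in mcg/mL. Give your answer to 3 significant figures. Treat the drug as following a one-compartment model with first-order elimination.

Total dose = 18.5 × 83 = 1536 mg
C₀ = Dose / Vd = 1536 / 28.9 = 53.15 mg/L
C = C₀ · e^(−k·t) = 53.15 × e^(−0.02110 × 124)
  = 53.15 × 0.07307 = 3.884 mg/L
(3.884 mg/L = 3.884 mcg/mL)

3.88 mcg/mL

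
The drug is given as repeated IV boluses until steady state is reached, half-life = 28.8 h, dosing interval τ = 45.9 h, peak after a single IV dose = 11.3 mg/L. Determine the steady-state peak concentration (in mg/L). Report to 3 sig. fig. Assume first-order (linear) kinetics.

k = ln2 / t½ = 0.693147 / 28.8 = 0.02407 h⁻¹
e^(−kτ) = e^(−0.02407 × 45.9) = 0.3313
Accumulation ratio R = 1 / (1 − e^(−kτ)) = 1 / (1 − 0.3313) = 1.495
Steady-state peak = C₀ × R = 11.3 × 1.495 = 16.89 mg/L

16.9 mg/L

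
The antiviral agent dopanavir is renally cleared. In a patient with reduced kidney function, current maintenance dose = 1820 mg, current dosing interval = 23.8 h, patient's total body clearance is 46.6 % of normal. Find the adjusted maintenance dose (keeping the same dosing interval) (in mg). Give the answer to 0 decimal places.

848 mg

To keep the same average steady-state level, dosing rate must scale with clearance.
CL ratio = 46.6 / 100 = 0.4660
New dose (same interval) = 1820 × 0.4660 = 848.1 mg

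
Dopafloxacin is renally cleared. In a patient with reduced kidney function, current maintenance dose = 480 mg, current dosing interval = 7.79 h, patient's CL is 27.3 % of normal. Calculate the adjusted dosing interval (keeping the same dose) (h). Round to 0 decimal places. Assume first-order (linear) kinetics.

To keep the same average steady-state level, dosing rate must scale with clearance.
CL ratio = 27.3 / 100 = 0.2730
New interval (same dose) = 7.79 / 0.2730 = 28.53 h

29 h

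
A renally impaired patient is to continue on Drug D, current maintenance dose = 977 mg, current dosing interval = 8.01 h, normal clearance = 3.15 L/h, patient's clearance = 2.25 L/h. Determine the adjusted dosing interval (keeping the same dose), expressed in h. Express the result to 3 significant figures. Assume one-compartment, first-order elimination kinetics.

11.2 h

To keep the same average steady-state level, dosing rate must scale with clearance.
CL ratio = 2.25 / 3.15 = 0.7143
New interval (same dose) = 8.01 / 0.7143 = 11.21 h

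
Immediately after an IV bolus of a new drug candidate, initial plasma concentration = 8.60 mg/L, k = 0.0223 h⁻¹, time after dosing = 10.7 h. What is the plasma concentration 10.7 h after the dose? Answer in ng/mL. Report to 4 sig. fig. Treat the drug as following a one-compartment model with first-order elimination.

C = C₀ · e^(−k·t) = 8.600 × e^(−0.02230 × 10.7)
  = 8.600 × 0.7877 = 6.774 mg/L
Convert: 6.774 mg/L × 1000 = 6774 ng/mL

6774 ng/mL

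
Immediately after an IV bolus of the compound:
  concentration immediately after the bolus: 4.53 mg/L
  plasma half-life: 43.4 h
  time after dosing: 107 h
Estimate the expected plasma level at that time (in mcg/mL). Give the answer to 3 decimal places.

0.820 mcg/mL

k = ln2 / t½ = 0.693147 / 43.4 = 0.01597 h⁻¹
C = C₀ · e^(−k·t) = 4.530 × e^(−0.01597 × 107)
  = 4.530 × 0.1811 = 0.8204 mg/L
(0.8204 mg/L = 0.8204 mcg/mL)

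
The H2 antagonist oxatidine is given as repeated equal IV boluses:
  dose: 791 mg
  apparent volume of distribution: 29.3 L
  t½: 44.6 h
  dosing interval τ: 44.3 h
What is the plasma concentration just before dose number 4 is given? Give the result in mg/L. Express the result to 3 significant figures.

C₀ per dose = Dose / Vd = 791 / 29.3 = 27.00 mg/L
k = ln2 / t½ = 0.693147 / 44.6 = 0.01554 h⁻¹
Fraction remaining after one interval: r = e^(−kτ) = e^(−0.01554 × 44.3) = 0.5024
Before dose 4, 3 doses have been given (aged 1τ, 2τ, 3τ).
C_trough = C₀ × (r + r² + … + r^3) = C₀ × r(1−r^3)/(1−r)
        = 27.00 × 0.5024 × (1 − 0.1268) / (1 − 0.5024) = 23.80 mg/L

23.8 mg/L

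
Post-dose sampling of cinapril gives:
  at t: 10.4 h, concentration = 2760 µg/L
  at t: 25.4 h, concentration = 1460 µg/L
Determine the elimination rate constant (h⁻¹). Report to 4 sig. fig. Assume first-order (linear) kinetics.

0.04245 h⁻¹

k = ln(C₁/C₂) / (t₂ − t₁) = ln(2760/1460) / (25.4 − 10.4)
  = 0.6368 / 15.00 = 0.04245 h⁻¹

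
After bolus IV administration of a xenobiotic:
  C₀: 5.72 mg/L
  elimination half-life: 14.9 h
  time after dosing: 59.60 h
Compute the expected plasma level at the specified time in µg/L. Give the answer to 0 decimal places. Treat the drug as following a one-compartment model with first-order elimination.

k = ln2 / t½ = 0.693147 / 14.9 = 0.04652 h⁻¹
t / t½ = 59.60 / 14.9 = 4 half-lives
C = C₀ × (1/2)^4 = 5.720 × 0.06250 = 0.3575 mg/L
Convert: 0.3575 mg/L × 1000 = 357.5 µg/L

358 µg/L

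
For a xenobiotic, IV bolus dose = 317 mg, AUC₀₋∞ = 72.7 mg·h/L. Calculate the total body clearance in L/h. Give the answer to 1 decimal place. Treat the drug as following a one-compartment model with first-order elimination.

4.4 L/h

CL = Dose / AUC = 317 / 72.7 = 4.360 L/h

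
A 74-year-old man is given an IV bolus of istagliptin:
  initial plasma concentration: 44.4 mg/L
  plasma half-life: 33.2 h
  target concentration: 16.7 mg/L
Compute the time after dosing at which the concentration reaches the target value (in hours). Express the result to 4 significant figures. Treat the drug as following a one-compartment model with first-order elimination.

k = ln2 / t½ = 0.693147 / 33.2 = 0.02088 h⁻¹
t = ln(C₀ / C) / k = ln(44.40 / 16.7) / 0.02088
  = ln(2.659) / 0.02088 = 0.9780 / 0.02088 = 46.84 h

46.84 h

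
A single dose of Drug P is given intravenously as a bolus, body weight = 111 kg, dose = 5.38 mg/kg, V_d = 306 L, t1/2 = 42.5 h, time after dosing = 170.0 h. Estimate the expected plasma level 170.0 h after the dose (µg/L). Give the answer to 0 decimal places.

122 µg/L

Total dose = 5.38 × 111 = 597.2 mg
C₀ = Dose / Vd = 597.2 / 306 = 1.952 mg/L
k = ln2 / t½ = 0.693147 / 42.5 = 0.01631 h⁻¹
t / t½ = 170.0 / 42.5 = 4 half-lives
C = C₀ × (1/2)^4 = 1.952 × 0.06250 = 0.1220 mg/L
Convert: 0.1220 mg/L × 1000 = 122.0 µg/L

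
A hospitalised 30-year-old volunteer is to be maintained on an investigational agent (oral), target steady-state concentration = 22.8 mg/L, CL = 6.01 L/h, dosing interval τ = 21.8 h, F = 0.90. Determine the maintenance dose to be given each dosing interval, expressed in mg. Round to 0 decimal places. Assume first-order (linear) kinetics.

3319 mg

At steady state, F × (Dose/τ) = Css × CL.
Dose = Css × CL × τ / F = 22.8 × 6.010 × 21.8 / 0.90 = 3319 mg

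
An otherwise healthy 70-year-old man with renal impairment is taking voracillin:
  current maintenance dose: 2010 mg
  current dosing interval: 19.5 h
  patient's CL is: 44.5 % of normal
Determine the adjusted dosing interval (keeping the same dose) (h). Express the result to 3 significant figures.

43.8 h

To keep the same average steady-state level, dosing rate must scale with clearance.
CL ratio = 44.5 / 100 = 0.4450
New interval (same dose) = 19.5 / 0.4450 = 43.82 h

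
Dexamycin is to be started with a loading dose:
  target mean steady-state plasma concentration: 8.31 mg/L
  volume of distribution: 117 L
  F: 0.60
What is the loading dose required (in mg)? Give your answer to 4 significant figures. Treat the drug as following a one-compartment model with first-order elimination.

LD = Css × Vd / F = 8.31 × 117 / 0.60 = 1620 mg

1620 mg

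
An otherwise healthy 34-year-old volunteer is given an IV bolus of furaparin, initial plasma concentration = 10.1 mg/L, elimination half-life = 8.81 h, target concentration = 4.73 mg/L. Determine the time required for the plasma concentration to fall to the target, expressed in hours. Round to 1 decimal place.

k = ln2 / t½ = 0.693147 / 8.81 = 0.07868 h⁻¹
t = ln(C₀ / C) / k = ln(10.10 / 4.73) / 0.07868
  = ln(2.135) / 0.07868 = 0.7585 / 0.07868 = 9.640 h

9.6 h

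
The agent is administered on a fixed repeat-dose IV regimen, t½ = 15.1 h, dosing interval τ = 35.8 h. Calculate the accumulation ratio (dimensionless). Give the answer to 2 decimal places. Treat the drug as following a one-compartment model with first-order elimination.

1.24

k = ln2 / t½ = 0.693147 / 15.1 = 0.04590 h⁻¹
e^(−kτ) = e^(−0.04590 × 35.8) = 0.1934
Accumulation ratio R = 1 / (1 − e^(−kτ)) = 1 / (1 − 0.1934) = 1.240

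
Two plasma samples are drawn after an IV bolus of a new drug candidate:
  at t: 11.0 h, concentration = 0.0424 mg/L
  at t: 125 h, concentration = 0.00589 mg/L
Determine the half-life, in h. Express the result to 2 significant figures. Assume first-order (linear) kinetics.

k = ln(C₁/C₂) / (t₂ − t₁) = ln(0.0424/0.00589) / (125 − 11.0)
  = 1.974 / 114.0 = 0.01732 h⁻¹
t½ = ln2 / k = 0.693147 / 0.01732 = 40.02 h

40 h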